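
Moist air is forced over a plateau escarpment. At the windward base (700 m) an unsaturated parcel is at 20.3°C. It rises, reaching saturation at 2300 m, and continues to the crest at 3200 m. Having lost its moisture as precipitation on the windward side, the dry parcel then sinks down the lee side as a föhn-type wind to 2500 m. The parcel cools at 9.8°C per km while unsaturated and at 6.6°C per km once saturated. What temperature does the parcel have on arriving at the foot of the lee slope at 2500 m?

5.54°C

700–2300 m, dry: Δz = 1.6 km ⇒ ΔT = -15.68°C; T = 4.62°C
2300–3200 m, saturated: Δz = 0.9 km ⇒ ΔT = -5.94°C; T = -1.32°C
3200–2500 m, dry descent: Δz = 0.7 km ⇒ ΔT = +6.86°C; T = 5.54°C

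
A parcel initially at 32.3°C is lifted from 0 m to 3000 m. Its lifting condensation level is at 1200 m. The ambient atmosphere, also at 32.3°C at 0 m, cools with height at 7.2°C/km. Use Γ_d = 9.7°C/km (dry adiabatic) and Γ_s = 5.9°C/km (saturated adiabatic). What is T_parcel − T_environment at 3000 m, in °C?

Parcel:
  0–1200 m, dry: Δz = 1.2 km ⇒ ΔT = -11.64°C; T = 20.66°C
  1200–3000 m, saturated: Δz = 1.8 km ⇒ ΔT = -10.62°C; T = 10.04°C
Environment:
  0–3000 m, environment: Δz = 3 km ⇒ ΔT = -21.6°C; T = 10.7°C
T_parcel − T_env = 10.04 − 10.7 = -0.66°C

-0.66°C (parcel cooler than environment)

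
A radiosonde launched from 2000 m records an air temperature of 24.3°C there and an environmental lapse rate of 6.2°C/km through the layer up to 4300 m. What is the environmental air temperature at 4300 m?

2000 → 4300 m (environmental, 6.2°C/km): ΔT = -6.2 × 2.3 = -14.26°C → T = 10.04°C

10.04°C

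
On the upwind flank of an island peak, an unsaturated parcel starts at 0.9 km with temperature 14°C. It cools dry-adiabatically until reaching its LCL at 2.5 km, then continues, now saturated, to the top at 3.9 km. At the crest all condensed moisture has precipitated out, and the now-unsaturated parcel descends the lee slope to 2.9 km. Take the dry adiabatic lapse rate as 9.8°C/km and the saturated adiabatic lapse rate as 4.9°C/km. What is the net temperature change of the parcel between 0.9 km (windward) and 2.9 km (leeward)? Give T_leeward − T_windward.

900–2500 m, dry: Δz = 1.6 km ⇒ ΔT = -15.68°C; T = -1.68°C
2500–3900 m, saturated: Δz = 1.4 km ⇒ ΔT = -6.86°C; T = -8.54°C
3900–2900 m, dry descent: Δz = 1 km ⇒ ΔT = +9.8°C; T = 1.26°C
Net change vs windward start: 1.26 − 14 = -12.74°C

-12.74°C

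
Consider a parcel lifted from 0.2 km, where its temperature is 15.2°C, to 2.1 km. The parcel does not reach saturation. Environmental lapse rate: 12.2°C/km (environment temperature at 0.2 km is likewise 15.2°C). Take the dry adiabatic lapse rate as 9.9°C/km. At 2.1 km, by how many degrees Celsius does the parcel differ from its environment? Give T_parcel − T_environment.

+4.37°C (parcel warmer than environment)

Parcel:
  200–2100 m, dry: Δz = 1.9 km ⇒ ΔT = -18.81°C; T = -3.61°C
Environment:
  200–2100 m, environment: Δz = 1.9 km ⇒ ΔT = -23.18°C; T = -7.98°C
T_parcel − T_env = -3.61 − (-7.98) = +4.37°C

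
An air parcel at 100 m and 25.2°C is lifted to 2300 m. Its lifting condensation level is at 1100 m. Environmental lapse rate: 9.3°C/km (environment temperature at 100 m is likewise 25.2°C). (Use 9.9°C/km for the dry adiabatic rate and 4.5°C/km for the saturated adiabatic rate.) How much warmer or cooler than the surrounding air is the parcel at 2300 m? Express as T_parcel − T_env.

Parcel:
  100–1100 m, dry: Δz = 1 km ⇒ ΔT = -9.9°C; T = 15.3°C
  1100–2300 m, saturated: Δz = 1.2 km ⇒ ΔT = -5.4°C; T = 9.9°C
Environment:
  100–2300 m, environment: Δz = 2.2 km ⇒ ΔT = -20.46°C; T = 4.74°C
T_parcel − T_env = 9.9 − 4.74 = +5.16°C

+5.16°C (parcel warmer than environment)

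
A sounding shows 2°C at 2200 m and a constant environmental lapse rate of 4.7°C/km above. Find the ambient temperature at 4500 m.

-8.81°C

2200 → 4500 m (environmental, 4.7°C/km): ΔT = -4.7 × 2.3 = -10.81°C → T = -8.81°C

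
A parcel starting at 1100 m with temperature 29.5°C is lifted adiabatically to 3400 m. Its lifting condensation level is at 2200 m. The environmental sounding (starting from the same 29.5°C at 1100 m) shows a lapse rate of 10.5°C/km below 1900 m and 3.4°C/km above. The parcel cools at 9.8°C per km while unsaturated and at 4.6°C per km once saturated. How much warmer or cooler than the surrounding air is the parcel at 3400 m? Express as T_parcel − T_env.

Parcel:
  From 1100 m to 2200 m (dry): cools by 9.8 × 1.1 = 10.78°C, giving 18.72°C.
  From 2200 m to 3400 m (saturated): cools by 4.6 × 1.2 = 5.52°C, giving 13.2°C.
Environment:
  From 1100 m to 1900 m (environment, lower layer): cools by 10.5 × 0.8 = 8.4°C, giving 21.1°C.
  From 1900 m to 3400 m (environment, upper layer): cools by 3.4 × 1.5 = 5.1°C, giving 16°C.
T_parcel − T_env = 13.2 − 16 = -2.8°C

-2.8°C (parcel cooler than environment)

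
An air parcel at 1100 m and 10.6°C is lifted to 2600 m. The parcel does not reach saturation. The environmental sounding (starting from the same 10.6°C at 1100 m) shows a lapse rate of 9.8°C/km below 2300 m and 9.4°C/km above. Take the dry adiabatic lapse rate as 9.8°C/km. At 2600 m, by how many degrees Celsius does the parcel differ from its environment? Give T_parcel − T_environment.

-0.12°C (parcel cooler than environment)

Parcel:
  1100 → 2600 m (dry, 9.8°C/km): ΔT = -9.8 × 1.5 = -14.7°C → T = -4.1°C
Environment:
  1100 → 2300 m (environment, lower layer, 9.8°C/km): ΔT = -9.8 × 1.2 = -11.76°C → T = -1.16°C
  2300 → 2600 m (environment, upper layer, 9.4°C/km): ΔT = -9.4 × 0.3 = -2.82°C → T = -3.98°C
T_parcel − T_env = -4.1 − (-3.98) = -0.12°C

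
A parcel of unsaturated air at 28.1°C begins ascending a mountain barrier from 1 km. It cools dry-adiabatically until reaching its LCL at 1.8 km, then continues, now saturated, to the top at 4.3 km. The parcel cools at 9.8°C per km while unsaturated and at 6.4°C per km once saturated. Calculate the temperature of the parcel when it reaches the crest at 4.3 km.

Dry to 1800 m: -9.8 × 0.8 km = -7.84°C, so T = 20.26°C.
Saturated to 4300 m: -6.4 × 2.5 km = -16°C, so T = 4.26°C.

4.26°C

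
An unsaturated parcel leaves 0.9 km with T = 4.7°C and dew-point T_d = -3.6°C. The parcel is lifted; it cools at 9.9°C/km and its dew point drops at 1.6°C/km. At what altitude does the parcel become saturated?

T and T_d converge at 9.9 − 1.6 = 8.3°C per km
Height above start = (4.7 − (-3.6)) / 8.3 = 1 km
LCL altitude = 900 m + 1000 m = 1900 m

1.9 km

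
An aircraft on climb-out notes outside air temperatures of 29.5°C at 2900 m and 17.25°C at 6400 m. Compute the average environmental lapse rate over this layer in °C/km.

3.5°C/km

Γ = −ΔT/Δz = (29.5 − 17.25) / (6400 − 2900) m
  = 12.25°C / 3.5 km = 3.5°C/km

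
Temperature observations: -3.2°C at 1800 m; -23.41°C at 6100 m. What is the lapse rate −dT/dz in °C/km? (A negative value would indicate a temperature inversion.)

4.7°C/km

Γ = −ΔT/Δz = (-3.2 − (-23.41)) / (6100 − 1800) m
  = 20.21°C / 4.3 km = 4.7°C/km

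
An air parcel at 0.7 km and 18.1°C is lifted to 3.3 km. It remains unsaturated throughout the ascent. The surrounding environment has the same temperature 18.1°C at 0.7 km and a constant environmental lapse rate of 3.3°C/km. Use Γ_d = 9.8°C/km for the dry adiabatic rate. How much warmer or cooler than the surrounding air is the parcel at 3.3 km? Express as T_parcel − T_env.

-16.9°C (parcel cooler than environment)

Parcel:
  700–3300 m, dry: Δz = 2.6 km ⇒ ΔT = -25.48°C; T = -7.38°C
Environment:
  700–3300 m, environment: Δz = 2.6 km ⇒ ΔT = -8.58°C; T = 9.52°C
T_parcel − T_env = -7.38 − 9.52 = -16.9°C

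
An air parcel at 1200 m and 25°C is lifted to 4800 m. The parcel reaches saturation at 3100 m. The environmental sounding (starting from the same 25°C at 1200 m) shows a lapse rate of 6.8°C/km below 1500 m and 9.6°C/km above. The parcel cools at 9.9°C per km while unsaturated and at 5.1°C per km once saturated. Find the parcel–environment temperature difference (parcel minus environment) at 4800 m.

+6.24°C (parcel warmer than environment)

Parcel:
  Dry to 3100 m: -9.9 × 1.9 km = -18.81°C, so T = 6.19°C.
  Saturated to 4800 m: -5.1 × 1.7 km = -8.67°C, so T = -2.48°C.
Environment:
  Environment, lower layer to 1500 m: -6.8 × 0.3 km = -2.04°C, so T = 22.96°C.
  Environment, upper layer to 4800 m: -9.6 × 3.3 km = -31.68°C, so T = -8.72°C.
T_parcel − T_env = -2.48 − (-8.72) = +6.24°C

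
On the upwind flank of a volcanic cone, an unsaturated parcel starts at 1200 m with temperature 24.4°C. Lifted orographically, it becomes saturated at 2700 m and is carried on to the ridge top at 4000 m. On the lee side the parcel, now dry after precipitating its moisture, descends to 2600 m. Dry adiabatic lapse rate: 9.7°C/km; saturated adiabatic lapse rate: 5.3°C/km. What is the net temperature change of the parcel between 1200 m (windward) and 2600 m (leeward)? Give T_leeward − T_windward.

-7.86°C

1200 → 2700 m (dry, 9.7°C/km): ΔT = -9.7 × 1.5 = -14.55°C → T = 9.85°C
2700 → 4000 m (saturated, 5.3°C/km): ΔT = -5.3 × 1.3 = -6.89°C → T = 2.96°C
4000 → 2600 m (dry descent, 9.7°C/km): ΔT = +9.7 × 1.4 = +13.58°C → T = 16.54°C
Net change vs windward start: 16.54 − 24.4 = -7.86°C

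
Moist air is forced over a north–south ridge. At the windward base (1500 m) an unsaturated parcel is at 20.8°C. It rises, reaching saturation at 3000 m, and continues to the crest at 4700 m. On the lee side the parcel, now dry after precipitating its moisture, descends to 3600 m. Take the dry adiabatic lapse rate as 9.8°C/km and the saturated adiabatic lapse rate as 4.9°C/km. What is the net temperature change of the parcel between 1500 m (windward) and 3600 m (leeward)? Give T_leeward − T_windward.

-12.25°C

From 1500 m to 3000 m (dry): cools by 9.8 × 1.5 = 14.7°C, giving 6.1°C.
From 3000 m to 4700 m (saturated): cools by 4.9 × 1.7 = 8.33°C, giving -2.23°C.
From 4700 m to 3600 m (dry descent): warms by 9.8 × 1.1 = 10.78°C, giving 8.55°C.
Net change vs windward start: 8.55 − 20.8 = -12.25°C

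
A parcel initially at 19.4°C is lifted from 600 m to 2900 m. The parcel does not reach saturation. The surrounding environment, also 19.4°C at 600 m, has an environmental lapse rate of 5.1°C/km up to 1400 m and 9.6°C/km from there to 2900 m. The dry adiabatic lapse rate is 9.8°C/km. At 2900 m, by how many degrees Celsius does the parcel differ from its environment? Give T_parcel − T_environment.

-4.06°C (parcel cooler than environment)

Parcel:
  Dry to 2900 m: -9.8 × 2.3 km = -22.54°C, so T = -3.14°C.
Environment:
  Environment, lower layer to 1400 m: -5.1 × 0.8 km = -4.08°C, so T = 15.32°C.
  Environment, upper layer to 2900 m: -9.6 × 1.5 km = -14.4°C, so T = 0.92°C.
T_parcel − T_env = -3.14 − 0.92 = -4.06°C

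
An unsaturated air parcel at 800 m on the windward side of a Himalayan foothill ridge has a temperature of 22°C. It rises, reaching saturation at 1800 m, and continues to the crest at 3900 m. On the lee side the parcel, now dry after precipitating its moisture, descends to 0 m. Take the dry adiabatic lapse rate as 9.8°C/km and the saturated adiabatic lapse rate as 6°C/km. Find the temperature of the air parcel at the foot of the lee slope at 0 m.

37.82°C

800–1800 m, dry: Δz = 1 km ⇒ ΔT = -9.8°C; T = 12.2°C
1800–3900 m, saturated: Δz = 2.1 km ⇒ ΔT = -12.6°C; T = -0.4°C
3900–0 m, dry descent: Δz = 3.9 km ⇒ ΔT = +38.22°C; T = 37.82°C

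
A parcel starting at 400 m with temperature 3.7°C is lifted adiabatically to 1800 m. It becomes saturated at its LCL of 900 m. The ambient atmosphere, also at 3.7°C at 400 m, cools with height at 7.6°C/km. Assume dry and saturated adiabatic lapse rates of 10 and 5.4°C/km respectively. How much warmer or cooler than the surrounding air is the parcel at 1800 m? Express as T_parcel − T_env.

Parcel:
  400–900 m, dry: Δz = 0.5 km ⇒ ΔT = -5°C; T = -1.3°C
  900–1800 m, saturated: Δz = 0.9 km ⇒ ΔT = -4.86°C; T = -6.16°C
Environment:
  400–1800 m, environment: Δz = 1.4 km ⇒ ΔT = -10.64°C; T = -6.94°C
T_parcel − T_env = -6.16 − (-6.94) = +0.78°C

+0.78°C (parcel warmer than environment)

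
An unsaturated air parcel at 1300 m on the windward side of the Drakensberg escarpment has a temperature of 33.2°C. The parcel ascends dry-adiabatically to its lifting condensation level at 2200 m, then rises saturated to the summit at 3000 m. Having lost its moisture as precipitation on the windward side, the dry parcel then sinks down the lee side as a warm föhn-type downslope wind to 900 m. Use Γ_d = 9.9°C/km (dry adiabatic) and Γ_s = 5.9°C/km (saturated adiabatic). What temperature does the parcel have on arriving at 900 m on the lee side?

40.36°C

Dry to 2200 m: -9.9 × 0.9 km = -8.91°C, so T = 24.29°C.
Saturated to 3000 m: -5.9 × 0.8 km = -4.72°C, so T = 19.57°C.
Dry descent to 900 m: +9.9 × 2.1 km = +20.79°C, so T = 40.36°C.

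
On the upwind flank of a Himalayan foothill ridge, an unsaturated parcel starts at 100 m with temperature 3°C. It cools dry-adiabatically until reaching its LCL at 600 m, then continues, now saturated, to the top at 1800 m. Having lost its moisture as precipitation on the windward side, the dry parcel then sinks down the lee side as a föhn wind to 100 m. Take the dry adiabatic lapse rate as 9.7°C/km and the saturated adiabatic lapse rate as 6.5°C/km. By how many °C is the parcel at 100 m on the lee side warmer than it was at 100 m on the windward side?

+3.84°C

100–600 m, dry: Δz = 0.5 km ⇒ ΔT = -4.85°C; T = -1.85°C
600–1800 m, saturated: Δz = 1.2 km ⇒ ΔT = -7.8°C; T = -9.65°C
1800–100 m, dry descent: Δz = 1.7 km ⇒ ΔT = +16.49°C; T = 6.84°C
Net change vs windward start: 6.84 − 3 = +3.84°C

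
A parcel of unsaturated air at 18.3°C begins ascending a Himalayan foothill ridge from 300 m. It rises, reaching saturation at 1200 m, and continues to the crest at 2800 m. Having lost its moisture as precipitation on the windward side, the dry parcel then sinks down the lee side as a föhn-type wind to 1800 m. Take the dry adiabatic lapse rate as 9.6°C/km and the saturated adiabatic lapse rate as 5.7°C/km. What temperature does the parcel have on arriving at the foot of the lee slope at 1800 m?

Dry to 1200 m: -9.6 × 0.9 km = -8.64°C, so T = 9.66°C.
Saturated to 2800 m: -5.7 × 1.6 km = -9.12°C, so T = 0.54°C.
Dry descent to 1800 m: +9.6 × 1 km = +9.6°C, so T = 10.14°C.

10.14°C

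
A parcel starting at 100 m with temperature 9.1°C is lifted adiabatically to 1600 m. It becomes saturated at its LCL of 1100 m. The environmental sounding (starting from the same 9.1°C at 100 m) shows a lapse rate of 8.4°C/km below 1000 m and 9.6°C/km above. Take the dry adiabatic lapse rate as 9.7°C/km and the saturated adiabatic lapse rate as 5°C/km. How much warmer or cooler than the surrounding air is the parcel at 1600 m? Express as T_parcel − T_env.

+1.12°C (parcel warmer than environment)

Parcel:
  100 → 1100 m (dry, 9.7°C/km): ΔT = -9.7 × 1 = -9.7°C → T = -0.6°C
  1100 → 1600 m (saturated, 5°C/km): ΔT = -5 × 0.5 = -2.5°C → T = -3.1°C
Environment:
  100 → 1000 m (environment, lower layer, 8.4°C/km): ΔT = -8.4 × 0.9 = -7.56°C → T = 1.54°C
  1000 → 1600 m (environment, upper layer, 9.6°C/km): ΔT = -9.6 × 0.6 = -5.76°C → T = -4.22°C
T_parcel − T_env = -3.1 − (-4.22) = +1.12°C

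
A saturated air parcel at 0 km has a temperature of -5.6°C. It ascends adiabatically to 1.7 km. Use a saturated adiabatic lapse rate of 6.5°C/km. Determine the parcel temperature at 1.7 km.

-16.65°C

Saturated adiabatic to 1700 m: -6.5 × 1.7 km = -11.05°C, so T = -16.65°C.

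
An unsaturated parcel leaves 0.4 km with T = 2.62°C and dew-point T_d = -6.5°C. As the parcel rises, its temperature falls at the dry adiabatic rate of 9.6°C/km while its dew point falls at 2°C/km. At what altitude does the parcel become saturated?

1.6 km

T and T_d converge at 9.6 − 2 = 7.6°C per km
Height above start = (2.62 − (-6.5)) / 7.6 = 1.2 km
LCL altitude = 400 m + 1200 m = 1600 m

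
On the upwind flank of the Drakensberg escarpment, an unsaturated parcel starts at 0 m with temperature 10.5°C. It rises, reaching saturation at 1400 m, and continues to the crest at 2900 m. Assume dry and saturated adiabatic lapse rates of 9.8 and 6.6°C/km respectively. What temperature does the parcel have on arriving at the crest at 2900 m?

-13.12°C

Dry to 1400 m: -9.8 × 1.4 km = -13.72°C, so T = -3.22°C.
Saturated to 2900 m: -6.6 × 1.5 km = -9.9°C, so T = -13.12°C.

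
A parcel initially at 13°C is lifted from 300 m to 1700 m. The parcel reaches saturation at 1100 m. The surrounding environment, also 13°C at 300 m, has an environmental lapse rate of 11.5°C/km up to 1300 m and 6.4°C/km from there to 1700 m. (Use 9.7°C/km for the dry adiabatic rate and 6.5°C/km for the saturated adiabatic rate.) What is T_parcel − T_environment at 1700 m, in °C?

+2.4°C (parcel warmer than environment)

Parcel:
  Dry to 1100 m: -9.7 × 0.8 km = -7.76°C, so T = 5.24°C.
  Saturated to 1700 m: -6.5 × 0.6 km = -3.9°C, so T = 1.34°C.
Environment:
  Environment, lower layer to 1300 m: -11.5 × 1 km = -11.5°C, so T = 1.5°C.
  Environment, upper layer to 1700 m: -6.4 × 0.4 km = -2.56°C, so T = -1.06°C.
T_parcel − T_env = 1.34 − (-1.06) = +2.4°C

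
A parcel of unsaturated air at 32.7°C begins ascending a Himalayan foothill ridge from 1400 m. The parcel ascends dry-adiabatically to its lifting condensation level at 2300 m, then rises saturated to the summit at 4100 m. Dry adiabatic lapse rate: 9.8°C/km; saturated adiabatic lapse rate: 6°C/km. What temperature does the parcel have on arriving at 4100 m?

13.08°C

1400–2300 m, dry: Δz = 0.9 km ⇒ ΔT = -8.82°C; T = 23.88°C
2300–4100 m, saturated: Δz = 1.8 km ⇒ ΔT = -10.8°C; T = 13.08°C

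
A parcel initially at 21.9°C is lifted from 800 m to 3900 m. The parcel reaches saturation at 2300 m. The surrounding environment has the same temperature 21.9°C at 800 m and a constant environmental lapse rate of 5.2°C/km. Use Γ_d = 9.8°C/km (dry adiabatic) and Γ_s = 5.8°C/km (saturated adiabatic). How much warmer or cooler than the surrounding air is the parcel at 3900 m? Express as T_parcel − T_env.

Parcel:
  800 → 2300 m (dry, 9.8°C/km): ΔT = -9.8 × 1.5 = -14.7°C → T = 7.2°C
  2300 → 3900 m (saturated, 5.8°C/km): ΔT = -5.8 × 1.6 = -9.28°C → T = -2.08°C
Environment:
  800 → 3900 m (environment, 5.2°C/km): ΔT = -5.2 × 3.1 = -16.12°C → T = 5.78°C
T_parcel − T_env = -2.08 − 5.78 = -7.86°C

-7.86°C (parcel cooler than environment)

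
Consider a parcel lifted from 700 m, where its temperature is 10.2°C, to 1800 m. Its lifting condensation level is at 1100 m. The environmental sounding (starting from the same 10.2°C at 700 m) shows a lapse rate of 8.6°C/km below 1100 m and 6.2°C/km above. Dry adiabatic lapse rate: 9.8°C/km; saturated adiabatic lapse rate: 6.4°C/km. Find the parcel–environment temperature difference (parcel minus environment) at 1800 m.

-0.62°C (parcel cooler than environment)

Parcel:
  700 → 1100 m (dry, 9.8°C/km): ΔT = -9.8 × 0.4 = -3.92°C → T = 6.28°C
  1100 → 1800 m (saturated, 6.4°C/km): ΔT = -6.4 × 0.7 = -4.48°C → T = 1.8°C
Environment:
  700 → 1100 m (environment, lower layer, 8.6°C/km): ΔT = -8.6 × 0.4 = -3.44°C → T = 6.76°C
  1100 → 1800 m (environment, upper layer, 6.2°C/km): ΔT = -6.2 × 0.7 = -4.34°C → T = 2.42°C
T_parcel − T_env = 1.8 − 2.42 = -0.62°C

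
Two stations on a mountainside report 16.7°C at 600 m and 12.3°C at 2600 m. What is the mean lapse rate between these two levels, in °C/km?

2.2°C/km

Γ = −ΔT/Δz = (16.7 − 12.3) / (2600 − 600) m
  = 4.4°C / 2 km = 2.2°C/km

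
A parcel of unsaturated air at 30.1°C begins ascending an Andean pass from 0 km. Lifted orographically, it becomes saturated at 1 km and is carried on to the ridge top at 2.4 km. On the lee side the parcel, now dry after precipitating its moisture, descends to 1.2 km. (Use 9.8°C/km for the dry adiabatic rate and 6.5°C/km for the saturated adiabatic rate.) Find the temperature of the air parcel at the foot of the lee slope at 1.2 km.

22.96°C

Dry to 1000 m: -9.8 × 1 km = -9.8°C, so T = 20.3°C.
Saturated to 2400 m: -6.5 × 1.4 km = -9.1°C, so T = 11.2°C.
Dry descent to 1200 m: +9.8 × 1.2 km = +11.76°C, so T = 22.96°C.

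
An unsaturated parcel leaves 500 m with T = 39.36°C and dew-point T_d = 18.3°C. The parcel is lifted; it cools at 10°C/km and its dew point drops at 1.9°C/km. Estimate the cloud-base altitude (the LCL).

T and T_d converge at 10 − 1.9 = 8.1°C per km
Height above start = (39.36 − 18.3) / 8.1 = 2.6 km
LCL altitude = 500 m + 2600 m = 3100 m

3100 m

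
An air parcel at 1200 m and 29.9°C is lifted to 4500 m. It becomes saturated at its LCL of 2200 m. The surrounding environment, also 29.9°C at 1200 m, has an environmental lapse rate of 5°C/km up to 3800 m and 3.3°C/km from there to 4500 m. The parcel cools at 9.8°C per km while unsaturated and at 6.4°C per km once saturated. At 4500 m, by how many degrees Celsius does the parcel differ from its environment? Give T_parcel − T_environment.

Parcel:
  1200 → 2200 m (dry, 9.8°C/km): ΔT = -9.8 × 1 = -9.8°C → T = 20.1°C
  2200 → 4500 m (saturated, 6.4°C/km): ΔT = -6.4 × 2.3 = -14.72°C → T = 5.38°C
Environment:
  1200 → 3800 m (environment, lower layer, 5°C/km): ΔT = -5 × 2.6 = -13°C → T = 16.9°C
  3800 → 4500 m (environment, upper layer, 3.3°C/km): ΔT = -3.3 × 0.7 = -2.31°C → T = 14.59°C
T_parcel − T_env = 5.38 − 14.59 = -9.21°C

-9.21°C (parcel cooler than environment)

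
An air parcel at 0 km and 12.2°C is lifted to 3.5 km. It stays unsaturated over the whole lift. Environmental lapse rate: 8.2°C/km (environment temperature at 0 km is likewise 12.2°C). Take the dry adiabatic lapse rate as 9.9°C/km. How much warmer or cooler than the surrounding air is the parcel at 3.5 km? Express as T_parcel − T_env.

-5.95°C (parcel cooler than environment)

Parcel:
  Dry to 3500 m: -9.9 × 3.5 km = -34.65°C, so T = -22.45°C.
Environment:
  Environment to 3500 m: -8.2 × 3.5 km = -28.7°C, so T = -16.5°C.
T_parcel − T_env = -22.45 − (-16.5) = -5.95°C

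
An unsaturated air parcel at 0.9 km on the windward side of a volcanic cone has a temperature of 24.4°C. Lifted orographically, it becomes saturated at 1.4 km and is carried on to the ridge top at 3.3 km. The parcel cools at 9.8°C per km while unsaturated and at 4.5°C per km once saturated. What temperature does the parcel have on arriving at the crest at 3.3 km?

10.95°C

Dry to 1400 m: -9.8 × 0.5 km = -4.9°C, so T = 19.5°C.
Saturated to 3300 m: -4.5 × 1.9 km = -8.55°C, so T = 10.95°C.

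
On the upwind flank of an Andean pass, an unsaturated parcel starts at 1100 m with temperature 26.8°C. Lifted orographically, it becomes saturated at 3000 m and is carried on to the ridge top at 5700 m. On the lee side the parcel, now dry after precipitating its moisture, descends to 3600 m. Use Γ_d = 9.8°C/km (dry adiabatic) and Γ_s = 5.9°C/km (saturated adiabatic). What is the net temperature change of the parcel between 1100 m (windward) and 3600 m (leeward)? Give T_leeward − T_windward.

From 1100 m to 3000 m (dry): cools by 9.8 × 1.9 = 18.62°C, giving 8.18°C.
From 3000 m to 5700 m (saturated): cools by 5.9 × 2.7 = 15.93°C, giving -7.75°C.
From 5700 m to 3600 m (dry descent): warms by 9.8 × 2.1 = 20.58°C, giving 12.83°C.
Net change vs windward start: 12.83 − 26.8 = -13.97°C

-13.97°C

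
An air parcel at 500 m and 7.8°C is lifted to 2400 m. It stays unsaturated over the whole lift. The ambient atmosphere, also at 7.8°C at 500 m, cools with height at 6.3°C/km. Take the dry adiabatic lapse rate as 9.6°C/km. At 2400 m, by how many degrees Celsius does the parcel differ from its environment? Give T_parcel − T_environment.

Parcel:
  From 500 m to 2400 m (dry): cools by 9.6 × 1.9 = 18.24°C, giving -10.44°C.
Environment:
  From 500 m to 2400 m (environment): cools by 6.3 × 1.9 = 11.97°C, giving -4.17°C.
T_parcel − T_env = -10.44 − (-4.17) = -6.27°C

-6.27°C (parcel cooler than environment)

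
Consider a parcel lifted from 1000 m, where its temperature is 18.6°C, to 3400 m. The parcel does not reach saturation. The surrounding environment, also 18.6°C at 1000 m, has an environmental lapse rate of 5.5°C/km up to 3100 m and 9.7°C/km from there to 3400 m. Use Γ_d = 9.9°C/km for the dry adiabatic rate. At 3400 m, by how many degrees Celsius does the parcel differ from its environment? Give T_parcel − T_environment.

-9.3°C (parcel cooler than environment)

Parcel:
  Dry to 3400 m: -9.9 × 2.4 km = -23.76°C, so T = -5.16°C.
Environment:
  Environment, lower layer to 3100 m: -5.5 × 2.1 km = -11.55°C, so T = 7.05°C.
  Environment, upper layer to 3400 m: -9.7 × 0.3 km = -2.91°C, so T = 4.14°C.
T_parcel − T_env = -5.16 − 4.14 = -9.3°C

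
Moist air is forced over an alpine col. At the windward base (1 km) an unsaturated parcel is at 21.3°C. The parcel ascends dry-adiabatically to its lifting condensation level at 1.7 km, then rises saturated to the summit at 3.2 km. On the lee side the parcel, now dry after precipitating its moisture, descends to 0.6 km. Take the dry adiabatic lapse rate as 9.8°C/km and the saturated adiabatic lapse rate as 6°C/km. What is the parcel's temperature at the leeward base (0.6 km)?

30.92°C

From 1000 m to 1700 m (dry): cools by 9.8 × 0.7 = 6.86°C, giving 14.44°C.
From 1700 m to 3200 m (saturated): cools by 6 × 1.5 = 9°C, giving 5.44°C.
From 3200 m to 600 m (dry descent): warms by 9.8 × 2.6 = 25.48°C, giving 30.92°C.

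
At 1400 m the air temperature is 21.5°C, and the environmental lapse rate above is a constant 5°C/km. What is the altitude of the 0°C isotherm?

Height above start = (21.5 − 0) / 5 = 4.3 km
Altitude = 1400 m + 4300 m = 5700 m

5700 m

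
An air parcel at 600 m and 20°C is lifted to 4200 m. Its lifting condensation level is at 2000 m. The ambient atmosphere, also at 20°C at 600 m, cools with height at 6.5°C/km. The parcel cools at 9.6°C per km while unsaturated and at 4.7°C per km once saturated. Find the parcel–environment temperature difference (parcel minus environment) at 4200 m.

-0.38°C (parcel cooler than environment)

Parcel:
  600 → 2000 m (dry, 9.6°C/km): ΔT = -9.6 × 1.4 = -13.44°C → T = 6.56°C
  2000 → 4200 m (saturated, 4.7°C/km): ΔT = -4.7 × 2.2 = -10.34°C → T = -3.78°C
Environment:
  600 → 4200 m (environment, 6.5°C/km): ΔT = -6.5 × 3.6 = -23.4°C → T = -3.4°C
T_parcel − T_env = -3.78 − (-3.4) = -0.38°C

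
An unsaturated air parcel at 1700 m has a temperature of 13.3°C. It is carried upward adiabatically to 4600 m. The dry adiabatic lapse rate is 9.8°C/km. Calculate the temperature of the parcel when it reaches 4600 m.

From 1700 m to 4600 m (dry adiabatic): cools by 9.8 × 2.9 = 28.42°C, giving -15.12°C.

-15.12°C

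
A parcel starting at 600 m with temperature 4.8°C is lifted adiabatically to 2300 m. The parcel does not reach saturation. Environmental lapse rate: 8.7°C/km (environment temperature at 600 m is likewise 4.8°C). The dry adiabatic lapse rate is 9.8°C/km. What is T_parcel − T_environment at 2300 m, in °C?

-1.87°C (parcel cooler than environment)

Parcel:
  600 → 2300 m (dry, 9.8°C/km): ΔT = -9.8 × 1.7 = -16.66°C → T = -11.86°C
Environment:
  600 → 2300 m (environment, 8.7°C/km): ΔT = -8.7 × 1.7 = -14.79°C → T = -9.99°C
T_parcel − T_env = -11.86 − (-9.99) = -1.87°C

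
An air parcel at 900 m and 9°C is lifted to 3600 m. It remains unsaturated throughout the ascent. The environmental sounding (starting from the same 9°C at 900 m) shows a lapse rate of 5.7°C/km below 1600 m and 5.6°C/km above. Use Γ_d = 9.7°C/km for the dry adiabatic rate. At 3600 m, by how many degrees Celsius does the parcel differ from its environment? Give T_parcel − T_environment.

-11°C (parcel cooler than environment)

Parcel:
  From 900 m to 3600 m (dry): cools by 9.7 × 2.7 = 26.19°C, giving -17.19°C.
Environment:
  From 900 m to 1600 m (environment, lower layer): cools by 5.7 × 0.7 = 3.99°C, giving 5.01°C.
  From 1600 m to 3600 m (environment, upper layer): cools by 5.6 × 2 = 11.2°C, giving -6.19°C.
T_parcel − T_env = -17.19 − (-6.19) = -11°C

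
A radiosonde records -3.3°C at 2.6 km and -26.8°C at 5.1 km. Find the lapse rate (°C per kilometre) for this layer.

9.4°C/km

Γ = −ΔT/Δz = (-3.3 − (-26.8)) / (5100 − 2600) m
  = 23.5°C / 2.5 km = 9.4°C/km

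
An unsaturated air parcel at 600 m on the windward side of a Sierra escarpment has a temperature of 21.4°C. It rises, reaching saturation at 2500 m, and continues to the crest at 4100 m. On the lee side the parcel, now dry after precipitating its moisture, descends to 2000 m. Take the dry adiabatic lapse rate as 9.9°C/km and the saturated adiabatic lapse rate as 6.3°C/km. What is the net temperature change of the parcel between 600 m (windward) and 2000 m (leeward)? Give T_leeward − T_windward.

-8.1°C

From 600 m to 2500 m (dry): cools by 9.9 × 1.9 = 18.81°C, giving 2.59°C.
From 2500 m to 4100 m (saturated): cools by 6.3 × 1.6 = 10.08°C, giving -7.49°C.
From 4100 m to 2000 m (dry descent): warms by 9.9 × 2.1 = 20.79°C, giving 13.3°C.
Net change vs windward start: 13.3 − 21.4 = -8.1°C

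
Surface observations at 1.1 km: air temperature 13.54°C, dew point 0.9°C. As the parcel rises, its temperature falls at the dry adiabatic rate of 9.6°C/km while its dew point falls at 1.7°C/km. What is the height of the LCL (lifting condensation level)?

T and T_d converge at 9.6 − 1.7 = 7.9°C per km
Height above start = (13.54 − 0.9) / 7.9 = 1.6 km
LCL altitude = 1100 m + 1600 m = 2700 m

2.7 km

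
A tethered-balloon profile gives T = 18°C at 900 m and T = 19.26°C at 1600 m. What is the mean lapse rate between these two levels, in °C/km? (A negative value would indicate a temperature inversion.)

Γ = −ΔT/Δz = (18 − 19.26) / (1600 − 900) m
  = -1.26°C / 0.7 km = -1.8°C/km

-1.8°C/km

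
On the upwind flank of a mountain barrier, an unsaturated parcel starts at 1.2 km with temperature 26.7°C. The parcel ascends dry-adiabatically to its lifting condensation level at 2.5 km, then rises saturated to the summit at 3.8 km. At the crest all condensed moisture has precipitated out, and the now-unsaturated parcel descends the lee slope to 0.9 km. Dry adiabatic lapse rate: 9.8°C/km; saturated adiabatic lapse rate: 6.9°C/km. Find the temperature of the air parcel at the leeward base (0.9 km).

33.41°C

1200 → 2500 m (dry, 9.8°C/km): ΔT = -9.8 × 1.3 = -12.74°C → T = 13.96°C
2500 → 3800 m (saturated, 6.9°C/km): ΔT = -6.9 × 1.3 = -8.97°C → T = 4.99°C
3800 → 900 m (dry descent, 9.8°C/km): ΔT = +9.8 × 2.9 = +28.42°C → T = 33.41°C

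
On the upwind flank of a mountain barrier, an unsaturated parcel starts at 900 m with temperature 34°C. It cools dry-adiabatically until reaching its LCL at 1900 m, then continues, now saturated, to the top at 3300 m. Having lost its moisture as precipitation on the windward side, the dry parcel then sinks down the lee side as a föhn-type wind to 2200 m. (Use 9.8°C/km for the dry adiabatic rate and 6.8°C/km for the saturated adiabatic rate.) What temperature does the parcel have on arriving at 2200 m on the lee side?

25.46°C

900 → 1900 m (dry, 9.8°C/km): ΔT = -9.8 × 1 = -9.8°C → T = 24.2°C
1900 → 3300 m (saturated, 6.8°C/km): ΔT = -6.8 × 1.4 = -9.52°C → T = 14.68°C
3300 → 2200 m (dry descent, 9.8°C/km): ΔT = +9.8 × 1.1 = +10.78°C → T = 25.46°C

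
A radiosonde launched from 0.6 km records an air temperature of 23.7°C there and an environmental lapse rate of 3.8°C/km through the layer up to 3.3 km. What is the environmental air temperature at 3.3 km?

13.44°C

600–3300 m, environmental: Δz = 2.7 km ⇒ ΔT = -10.26°C; T = 13.44°C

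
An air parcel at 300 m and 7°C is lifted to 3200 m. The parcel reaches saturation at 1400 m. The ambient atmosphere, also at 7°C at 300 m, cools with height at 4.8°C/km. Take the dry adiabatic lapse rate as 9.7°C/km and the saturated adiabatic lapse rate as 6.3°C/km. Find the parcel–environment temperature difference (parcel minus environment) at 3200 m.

Parcel:
  From 300 m to 1400 m (dry): cools by 9.7 × 1.1 = 10.67°C, giving -3.67°C.
  From 1400 m to 3200 m (saturated): cools by 6.3 × 1.8 = 11.34°C, giving -15.01°C.
Environment:
  From 300 m to 3200 m (environment): cools by 4.8 × 2.9 = 13.92°C, giving -6.92°C.
T_parcel − T_env = -15.01 − (-6.92) = -8.09°C

-8.09°C (parcel cooler than environment)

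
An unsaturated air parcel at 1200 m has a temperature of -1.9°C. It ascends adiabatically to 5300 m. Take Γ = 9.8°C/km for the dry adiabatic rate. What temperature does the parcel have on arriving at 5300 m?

-42.08°C

1200 → 5300 m (dry adiabatic, 9.8°C/km): ΔT = -9.8 × 4.1 = -40.18°C → T = -42.08°C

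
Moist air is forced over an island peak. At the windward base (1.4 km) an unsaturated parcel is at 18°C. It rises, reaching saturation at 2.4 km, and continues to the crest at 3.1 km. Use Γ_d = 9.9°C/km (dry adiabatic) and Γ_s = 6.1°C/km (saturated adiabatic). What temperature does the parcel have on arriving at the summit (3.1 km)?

From 1400 m to 2400 m (dry): cools by 9.9 × 1 = 9.9°C, giving 8.1°C.
From 2400 m to 3100 m (saturated): cools by 6.1 × 0.7 = 4.27°C, giving 3.83°C.

3.83°C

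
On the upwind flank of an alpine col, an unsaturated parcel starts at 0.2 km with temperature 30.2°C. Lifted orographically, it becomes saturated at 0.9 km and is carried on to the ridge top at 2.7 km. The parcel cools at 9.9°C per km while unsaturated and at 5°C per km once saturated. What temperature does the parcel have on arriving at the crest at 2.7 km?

200–900 m, dry: Δz = 0.7 km ⇒ ΔT = -6.93°C; T = 23.27°C
900–2700 m, saturated: Δz = 1.8 km ⇒ ΔT = -9°C; T = 14.27°C

14.27°C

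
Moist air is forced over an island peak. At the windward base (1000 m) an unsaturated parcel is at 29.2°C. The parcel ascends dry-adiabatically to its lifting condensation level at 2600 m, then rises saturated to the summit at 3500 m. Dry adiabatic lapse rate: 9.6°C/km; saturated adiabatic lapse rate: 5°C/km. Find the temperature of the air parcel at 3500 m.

Dry to 2600 m: -9.6 × 1.6 km = -15.36°C, so T = 13.84°C.
Saturated to 3500 m: -5 × 0.9 km = -4.5°C, so T = 9.34°C.

9.34°C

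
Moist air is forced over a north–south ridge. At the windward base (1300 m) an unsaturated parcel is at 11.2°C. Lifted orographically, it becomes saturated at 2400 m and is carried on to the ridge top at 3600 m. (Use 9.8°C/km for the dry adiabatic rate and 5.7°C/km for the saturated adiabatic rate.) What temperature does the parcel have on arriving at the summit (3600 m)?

From 1300 m to 2400 m (dry): cools by 9.8 × 1.1 = 10.78°C, giving 0.42°C.
From 2400 m to 3600 m (saturated): cools by 5.7 × 1.2 = 6.84°C, giving -6.42°C.

-6.42°C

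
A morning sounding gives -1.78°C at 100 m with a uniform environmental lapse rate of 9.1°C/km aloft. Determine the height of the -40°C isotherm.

4300 m

Height above start = (-1.78 − (-40)) / 9.1 = 4.2 km
Altitude = 100 m + 4200 m = 4300 m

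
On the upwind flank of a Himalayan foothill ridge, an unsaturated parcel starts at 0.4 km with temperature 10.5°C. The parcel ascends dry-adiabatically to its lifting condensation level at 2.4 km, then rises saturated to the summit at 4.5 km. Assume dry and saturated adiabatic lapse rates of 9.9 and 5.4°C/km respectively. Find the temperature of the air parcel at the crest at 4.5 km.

-20.64°C

Dry to 2400 m: -9.9 × 2 km = -19.8°C, so T = -9.3°C.
Saturated to 4500 m: -5.4 × 2.1 km = -11.34°C, so T = -20.64°C.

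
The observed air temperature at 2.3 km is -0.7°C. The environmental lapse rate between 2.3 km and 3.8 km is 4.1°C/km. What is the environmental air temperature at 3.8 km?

-6.85°C

Environmental to 3800 m: -4.1 × 1.5 km = -6.15°C, so T = -6.85°C.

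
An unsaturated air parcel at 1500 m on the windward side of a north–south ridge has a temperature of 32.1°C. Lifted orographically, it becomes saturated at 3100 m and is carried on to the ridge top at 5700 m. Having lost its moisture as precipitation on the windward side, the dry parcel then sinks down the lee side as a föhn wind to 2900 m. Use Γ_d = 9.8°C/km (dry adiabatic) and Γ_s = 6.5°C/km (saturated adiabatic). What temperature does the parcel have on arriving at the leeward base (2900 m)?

Dry to 3100 m: -9.8 × 1.6 km = -15.68°C, so T = 16.42°C.
Saturated to 5700 m: -6.5 × 2.6 km = -16.9°C, so T = -0.48°C.
Dry descent to 2900 m: +9.8 × 2.8 km = +27.44°C, so T = 26.96°C.

26.96°C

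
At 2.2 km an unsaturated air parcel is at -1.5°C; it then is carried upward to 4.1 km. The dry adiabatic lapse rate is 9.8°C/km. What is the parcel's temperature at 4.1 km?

-20.12°C

From 2200 m to 4100 m (dry adiabatic): cools by 9.8 × 1.9 = 18.62°C, giving -20.12°C.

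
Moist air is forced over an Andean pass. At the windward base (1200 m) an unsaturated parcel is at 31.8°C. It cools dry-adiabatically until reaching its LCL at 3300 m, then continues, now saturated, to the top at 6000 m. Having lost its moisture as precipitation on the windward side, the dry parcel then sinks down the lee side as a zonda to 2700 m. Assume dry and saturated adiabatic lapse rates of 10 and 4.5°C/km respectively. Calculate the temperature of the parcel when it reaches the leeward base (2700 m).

1200 → 3300 m (dry, 10°C/km): ΔT = -10 × 2.1 = -21°C → T = 10.8°C
3300 → 6000 m (saturated, 4.5°C/km): ΔT = -4.5 × 2.7 = -12.15°C → T = -1.35°C
6000 → 2700 m (dry descent, 10°C/km): ΔT = +10 × 3.3 = +33°C → T = 31.65°C

31.65°C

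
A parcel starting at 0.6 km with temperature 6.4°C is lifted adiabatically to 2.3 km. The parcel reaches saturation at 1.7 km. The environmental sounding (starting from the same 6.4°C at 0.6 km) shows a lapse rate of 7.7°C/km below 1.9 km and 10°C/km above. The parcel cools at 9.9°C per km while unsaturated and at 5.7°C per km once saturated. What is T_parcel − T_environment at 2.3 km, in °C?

-0.3°C (parcel cooler than environment)

Parcel:
  From 600 m to 1700 m (dry): cools by 9.9 × 1.1 = 10.89°C, giving -4.49°C.
  From 1700 m to 2300 m (saturated): cools by 5.7 × 0.6 = 3.42°C, giving -7.91°C.
Environment:
  From 600 m to 1900 m (environment, lower layer): cools by 7.7 × 1.3 = 10.01°C, giving -3.61°C.
  From 1900 m to 2300 m (environment, upper layer): cools by 10 × 0.4 = 4°C, giving -7.61°C.
T_parcel − T_env = -7.91 − (-7.61) = -0.3°C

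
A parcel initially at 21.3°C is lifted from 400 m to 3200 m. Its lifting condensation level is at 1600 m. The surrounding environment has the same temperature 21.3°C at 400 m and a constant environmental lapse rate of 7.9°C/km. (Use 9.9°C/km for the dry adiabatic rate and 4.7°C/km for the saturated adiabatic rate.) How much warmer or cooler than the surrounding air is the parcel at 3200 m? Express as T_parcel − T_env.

Parcel:
  Dry to 1600 m: -9.9 × 1.2 km = -11.88°C, so T = 9.42°C.
  Saturated to 3200 m: -4.7 × 1.6 km = -7.52°C, so T = 1.9°C.
Environment:
  Environment to 3200 m: -7.9 × 2.8 km = -22.12°C, so T = -0.82°C.
T_parcel − T_env = 1.9 − (-0.82) = +2.72°C

+2.72°C (parcel warmer than environment)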